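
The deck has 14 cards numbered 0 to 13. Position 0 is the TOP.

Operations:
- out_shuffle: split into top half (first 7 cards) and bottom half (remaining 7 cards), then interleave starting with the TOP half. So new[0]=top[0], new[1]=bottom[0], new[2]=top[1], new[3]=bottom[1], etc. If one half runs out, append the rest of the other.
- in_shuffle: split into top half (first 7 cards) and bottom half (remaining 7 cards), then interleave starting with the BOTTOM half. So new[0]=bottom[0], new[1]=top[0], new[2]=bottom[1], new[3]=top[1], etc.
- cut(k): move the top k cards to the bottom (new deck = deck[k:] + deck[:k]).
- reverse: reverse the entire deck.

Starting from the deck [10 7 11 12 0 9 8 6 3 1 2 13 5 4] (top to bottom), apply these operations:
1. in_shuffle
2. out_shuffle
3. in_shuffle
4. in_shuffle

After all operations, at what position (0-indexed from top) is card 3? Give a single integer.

Answer: 4

Derivation:
After op 1 (in_shuffle): [6 10 3 7 1 11 2 12 13 0 5 9 4 8]
After op 2 (out_shuffle): [6 12 10 13 3 0 7 5 1 9 11 4 2 8]
After op 3 (in_shuffle): [5 6 1 12 9 10 11 13 4 3 2 0 8 7]
After op 4 (in_shuffle): [13 5 4 6 3 1 2 12 0 9 8 10 7 11]
Card 3 is at position 4.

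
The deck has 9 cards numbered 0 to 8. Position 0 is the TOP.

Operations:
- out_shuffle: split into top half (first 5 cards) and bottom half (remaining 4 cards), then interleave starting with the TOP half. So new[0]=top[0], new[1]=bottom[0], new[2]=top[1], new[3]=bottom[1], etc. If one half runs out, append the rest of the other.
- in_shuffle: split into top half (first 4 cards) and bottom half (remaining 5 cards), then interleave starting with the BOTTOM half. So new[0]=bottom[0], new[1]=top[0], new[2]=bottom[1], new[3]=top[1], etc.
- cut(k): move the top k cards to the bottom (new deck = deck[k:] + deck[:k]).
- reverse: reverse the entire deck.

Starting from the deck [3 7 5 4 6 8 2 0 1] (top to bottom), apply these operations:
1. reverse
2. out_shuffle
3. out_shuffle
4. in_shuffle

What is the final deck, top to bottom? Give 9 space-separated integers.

Answer: 0 1 3 7 5 4 6 8 2

Derivation:
After op 1 (reverse): [1 0 2 8 6 4 5 7 3]
After op 2 (out_shuffle): [1 4 0 5 2 7 8 3 6]
After op 3 (out_shuffle): [1 7 4 8 0 3 5 6 2]
After op 4 (in_shuffle): [0 1 3 7 5 4 6 8 2]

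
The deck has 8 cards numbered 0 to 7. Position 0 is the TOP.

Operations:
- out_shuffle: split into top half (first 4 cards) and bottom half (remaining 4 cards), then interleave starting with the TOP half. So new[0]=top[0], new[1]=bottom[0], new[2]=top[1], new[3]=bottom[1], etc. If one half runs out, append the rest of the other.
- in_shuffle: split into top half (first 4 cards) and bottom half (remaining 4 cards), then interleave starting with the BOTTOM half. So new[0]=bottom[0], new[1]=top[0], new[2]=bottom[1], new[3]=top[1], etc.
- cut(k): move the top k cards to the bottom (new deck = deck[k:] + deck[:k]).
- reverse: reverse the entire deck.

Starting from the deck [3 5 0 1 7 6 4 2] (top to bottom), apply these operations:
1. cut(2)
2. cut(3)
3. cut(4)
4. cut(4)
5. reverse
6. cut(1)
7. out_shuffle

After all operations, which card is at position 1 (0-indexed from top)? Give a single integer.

Answer: 2

Derivation:
After op 1 (cut(2)): [0 1 7 6 4 2 3 5]
After op 2 (cut(3)): [6 4 2 3 5 0 1 7]
After op 3 (cut(4)): [5 0 1 7 6 4 2 3]
After op 4 (cut(4)): [6 4 2 3 5 0 1 7]
After op 5 (reverse): [7 1 0 5 3 2 4 6]
After op 6 (cut(1)): [1 0 5 3 2 4 6 7]
After op 7 (out_shuffle): [1 2 0 4 5 6 3 7]
Position 1: card 2.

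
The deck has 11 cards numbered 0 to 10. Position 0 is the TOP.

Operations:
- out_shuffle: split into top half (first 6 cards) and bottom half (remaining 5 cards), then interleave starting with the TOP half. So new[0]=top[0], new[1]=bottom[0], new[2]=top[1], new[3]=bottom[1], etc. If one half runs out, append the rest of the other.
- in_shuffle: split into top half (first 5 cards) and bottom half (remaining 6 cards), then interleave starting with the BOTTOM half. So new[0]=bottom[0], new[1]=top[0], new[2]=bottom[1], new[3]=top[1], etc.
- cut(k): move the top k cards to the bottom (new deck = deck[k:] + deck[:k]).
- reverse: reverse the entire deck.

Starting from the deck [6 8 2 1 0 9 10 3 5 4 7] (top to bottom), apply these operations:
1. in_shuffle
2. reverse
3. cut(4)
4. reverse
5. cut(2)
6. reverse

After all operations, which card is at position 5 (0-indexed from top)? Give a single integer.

After op 1 (in_shuffle): [9 6 10 8 3 2 5 1 4 0 7]
After op 2 (reverse): [7 0 4 1 5 2 3 8 10 6 9]
After op 3 (cut(4)): [5 2 3 8 10 6 9 7 0 4 1]
After op 4 (reverse): [1 4 0 7 9 6 10 8 3 2 5]
After op 5 (cut(2)): [0 7 9 6 10 8 3 2 5 1 4]
After op 6 (reverse): [4 1 5 2 3 8 10 6 9 7 0]
Position 5: card 8.

Answer: 8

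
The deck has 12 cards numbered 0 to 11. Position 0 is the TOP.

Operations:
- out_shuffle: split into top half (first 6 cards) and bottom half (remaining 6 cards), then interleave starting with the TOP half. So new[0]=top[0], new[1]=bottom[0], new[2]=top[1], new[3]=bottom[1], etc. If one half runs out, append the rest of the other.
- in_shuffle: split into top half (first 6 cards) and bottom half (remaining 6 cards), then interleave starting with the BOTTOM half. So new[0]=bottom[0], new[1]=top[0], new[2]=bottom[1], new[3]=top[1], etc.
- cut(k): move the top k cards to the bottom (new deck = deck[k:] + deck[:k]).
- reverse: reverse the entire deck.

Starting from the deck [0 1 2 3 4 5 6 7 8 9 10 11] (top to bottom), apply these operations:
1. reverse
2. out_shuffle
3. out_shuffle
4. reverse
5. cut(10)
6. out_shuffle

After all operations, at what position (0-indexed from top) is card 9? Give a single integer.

After op 1 (reverse): [11 10 9 8 7 6 5 4 3 2 1 0]
After op 2 (out_shuffle): [11 5 10 4 9 3 8 2 7 1 6 0]
After op 3 (out_shuffle): [11 8 5 2 10 7 4 1 9 6 3 0]
After op 4 (reverse): [0 3 6 9 1 4 7 10 2 5 8 11]
After op 5 (cut(10)): [8 11 0 3 6 9 1 4 7 10 2 5]
After op 6 (out_shuffle): [8 1 11 4 0 7 3 10 6 2 9 5]
Card 9 is at position 10.

Answer: 10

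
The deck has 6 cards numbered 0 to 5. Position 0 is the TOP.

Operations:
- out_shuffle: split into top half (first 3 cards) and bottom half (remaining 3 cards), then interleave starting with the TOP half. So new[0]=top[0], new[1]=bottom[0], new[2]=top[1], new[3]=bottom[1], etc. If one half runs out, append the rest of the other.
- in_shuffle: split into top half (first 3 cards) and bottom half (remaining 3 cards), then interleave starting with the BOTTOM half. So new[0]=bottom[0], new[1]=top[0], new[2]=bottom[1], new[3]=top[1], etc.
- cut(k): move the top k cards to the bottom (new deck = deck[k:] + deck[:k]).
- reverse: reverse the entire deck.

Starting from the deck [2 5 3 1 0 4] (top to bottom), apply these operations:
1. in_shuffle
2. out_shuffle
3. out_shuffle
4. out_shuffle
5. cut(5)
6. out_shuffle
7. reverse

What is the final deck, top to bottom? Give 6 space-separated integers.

Answer: 5 0 2 1 4 3

Derivation:
After op 1 (in_shuffle): [1 2 0 5 4 3]
After op 2 (out_shuffle): [1 5 2 4 0 3]
After op 3 (out_shuffle): [1 4 5 0 2 3]
After op 4 (out_shuffle): [1 0 4 2 5 3]
After op 5 (cut(5)): [3 1 0 4 2 5]
After op 6 (out_shuffle): [3 4 1 2 0 5]
After op 7 (reverse): [5 0 2 1 4 3]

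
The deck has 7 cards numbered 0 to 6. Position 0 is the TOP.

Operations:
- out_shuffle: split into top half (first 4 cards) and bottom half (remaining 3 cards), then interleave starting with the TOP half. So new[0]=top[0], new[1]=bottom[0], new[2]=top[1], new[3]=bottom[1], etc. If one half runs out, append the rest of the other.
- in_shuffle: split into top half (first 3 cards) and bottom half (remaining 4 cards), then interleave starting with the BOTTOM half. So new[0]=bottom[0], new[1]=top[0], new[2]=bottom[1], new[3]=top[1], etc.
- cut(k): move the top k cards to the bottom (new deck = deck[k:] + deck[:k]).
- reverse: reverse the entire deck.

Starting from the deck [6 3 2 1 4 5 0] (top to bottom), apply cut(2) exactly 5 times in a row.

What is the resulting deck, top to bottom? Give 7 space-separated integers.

After op 1 (cut(2)): [2 1 4 5 0 6 3]
After op 2 (cut(2)): [4 5 0 6 3 2 1]
After op 3 (cut(2)): [0 6 3 2 1 4 5]
After op 4 (cut(2)): [3 2 1 4 5 0 6]
After op 5 (cut(2)): [1 4 5 0 6 3 2]

Answer: 1 4 5 0 6 3 2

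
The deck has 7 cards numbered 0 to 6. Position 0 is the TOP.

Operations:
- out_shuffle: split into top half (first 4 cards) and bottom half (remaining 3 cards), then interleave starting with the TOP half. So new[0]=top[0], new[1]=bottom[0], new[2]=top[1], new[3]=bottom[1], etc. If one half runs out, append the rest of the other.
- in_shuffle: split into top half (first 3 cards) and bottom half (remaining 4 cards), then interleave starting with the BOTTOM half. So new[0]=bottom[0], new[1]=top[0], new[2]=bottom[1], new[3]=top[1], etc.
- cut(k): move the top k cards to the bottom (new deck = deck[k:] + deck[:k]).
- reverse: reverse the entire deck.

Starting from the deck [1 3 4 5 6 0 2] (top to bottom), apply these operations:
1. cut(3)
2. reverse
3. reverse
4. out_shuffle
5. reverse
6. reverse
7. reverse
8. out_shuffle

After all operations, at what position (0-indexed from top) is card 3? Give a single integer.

After op 1 (cut(3)): [5 6 0 2 1 3 4]
After op 2 (reverse): [4 3 1 2 0 6 5]
After op 3 (reverse): [5 6 0 2 1 3 4]
After op 4 (out_shuffle): [5 1 6 3 0 4 2]
After op 5 (reverse): [2 4 0 3 6 1 5]
After op 6 (reverse): [5 1 6 3 0 4 2]
After op 7 (reverse): [2 4 0 3 6 1 5]
After op 8 (out_shuffle): [2 6 4 1 0 5 3]
Card 3 is at position 6.

Answer: 6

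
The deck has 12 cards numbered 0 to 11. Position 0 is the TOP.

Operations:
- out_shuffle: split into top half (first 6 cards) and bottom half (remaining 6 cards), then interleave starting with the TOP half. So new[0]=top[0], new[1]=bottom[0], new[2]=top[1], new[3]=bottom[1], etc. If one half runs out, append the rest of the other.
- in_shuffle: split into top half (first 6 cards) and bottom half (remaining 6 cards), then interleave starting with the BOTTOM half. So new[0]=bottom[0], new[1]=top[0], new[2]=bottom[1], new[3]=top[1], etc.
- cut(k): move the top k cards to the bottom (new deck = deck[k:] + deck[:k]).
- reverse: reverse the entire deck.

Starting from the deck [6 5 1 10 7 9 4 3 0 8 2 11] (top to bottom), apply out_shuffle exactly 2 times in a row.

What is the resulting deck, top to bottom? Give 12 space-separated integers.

After op 1 (out_shuffle): [6 4 5 3 1 0 10 8 7 2 9 11]
After op 2 (out_shuffle): [6 10 4 8 5 7 3 2 1 9 0 11]

Answer: 6 10 4 8 5 7 3 2 1 9 0 11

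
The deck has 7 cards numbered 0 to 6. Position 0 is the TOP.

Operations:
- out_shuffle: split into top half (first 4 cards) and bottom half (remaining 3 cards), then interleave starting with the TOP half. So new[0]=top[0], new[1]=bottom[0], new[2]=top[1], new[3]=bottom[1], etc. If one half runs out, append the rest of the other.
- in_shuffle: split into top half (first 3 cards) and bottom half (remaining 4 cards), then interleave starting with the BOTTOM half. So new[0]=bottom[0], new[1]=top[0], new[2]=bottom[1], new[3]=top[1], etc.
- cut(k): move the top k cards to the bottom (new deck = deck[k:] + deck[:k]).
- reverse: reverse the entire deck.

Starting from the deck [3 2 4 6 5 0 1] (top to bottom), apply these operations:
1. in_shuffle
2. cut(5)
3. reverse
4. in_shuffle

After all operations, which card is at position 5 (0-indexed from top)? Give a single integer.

After op 1 (in_shuffle): [6 3 5 2 0 4 1]
After op 2 (cut(5)): [4 1 6 3 5 2 0]
After op 3 (reverse): [0 2 5 3 6 1 4]
After op 4 (in_shuffle): [3 0 6 2 1 5 4]
Position 5: card 5.

Answer: 5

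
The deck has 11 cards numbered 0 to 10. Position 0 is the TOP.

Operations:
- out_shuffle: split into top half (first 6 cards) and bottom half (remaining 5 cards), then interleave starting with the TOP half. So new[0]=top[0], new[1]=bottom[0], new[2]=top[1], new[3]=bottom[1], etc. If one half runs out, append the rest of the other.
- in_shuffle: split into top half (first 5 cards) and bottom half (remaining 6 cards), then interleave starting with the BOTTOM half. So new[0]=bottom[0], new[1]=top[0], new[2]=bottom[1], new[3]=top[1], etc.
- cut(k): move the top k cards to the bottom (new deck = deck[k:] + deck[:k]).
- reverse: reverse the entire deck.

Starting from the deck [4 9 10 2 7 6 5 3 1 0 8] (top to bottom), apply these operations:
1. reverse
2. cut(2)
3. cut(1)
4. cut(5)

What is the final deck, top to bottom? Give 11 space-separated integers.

Answer: 10 9 4 8 0 1 3 5 6 7 2

Derivation:
After op 1 (reverse): [8 0 1 3 5 6 7 2 10 9 4]
After op 2 (cut(2)): [1 3 5 6 7 2 10 9 4 8 0]
After op 3 (cut(1)): [3 5 6 7 2 10 9 4 8 0 1]
After op 4 (cut(5)): [10 9 4 8 0 1 3 5 6 7 2]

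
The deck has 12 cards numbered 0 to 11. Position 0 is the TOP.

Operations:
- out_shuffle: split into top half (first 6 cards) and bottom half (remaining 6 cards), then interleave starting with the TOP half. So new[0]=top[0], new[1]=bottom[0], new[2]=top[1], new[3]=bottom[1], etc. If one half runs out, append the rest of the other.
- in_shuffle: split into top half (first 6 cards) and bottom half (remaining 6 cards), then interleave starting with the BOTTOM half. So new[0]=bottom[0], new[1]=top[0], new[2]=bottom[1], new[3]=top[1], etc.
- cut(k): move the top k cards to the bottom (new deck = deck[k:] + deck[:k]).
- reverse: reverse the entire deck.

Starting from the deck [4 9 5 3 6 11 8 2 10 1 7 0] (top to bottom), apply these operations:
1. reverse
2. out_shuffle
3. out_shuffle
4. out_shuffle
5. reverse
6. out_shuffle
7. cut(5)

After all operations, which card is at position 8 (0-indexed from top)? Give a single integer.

After op 1 (reverse): [0 7 1 10 2 8 11 6 3 5 9 4]
After op 2 (out_shuffle): [0 11 7 6 1 3 10 5 2 9 8 4]
After op 3 (out_shuffle): [0 10 11 5 7 2 6 9 1 8 3 4]
After op 4 (out_shuffle): [0 6 10 9 11 1 5 8 7 3 2 4]
After op 5 (reverse): [4 2 3 7 8 5 1 11 9 10 6 0]
After op 6 (out_shuffle): [4 1 2 11 3 9 7 10 8 6 5 0]
After op 7 (cut(5)): [9 7 10 8 6 5 0 4 1 2 11 3]
Position 8: card 1.

Answer: 1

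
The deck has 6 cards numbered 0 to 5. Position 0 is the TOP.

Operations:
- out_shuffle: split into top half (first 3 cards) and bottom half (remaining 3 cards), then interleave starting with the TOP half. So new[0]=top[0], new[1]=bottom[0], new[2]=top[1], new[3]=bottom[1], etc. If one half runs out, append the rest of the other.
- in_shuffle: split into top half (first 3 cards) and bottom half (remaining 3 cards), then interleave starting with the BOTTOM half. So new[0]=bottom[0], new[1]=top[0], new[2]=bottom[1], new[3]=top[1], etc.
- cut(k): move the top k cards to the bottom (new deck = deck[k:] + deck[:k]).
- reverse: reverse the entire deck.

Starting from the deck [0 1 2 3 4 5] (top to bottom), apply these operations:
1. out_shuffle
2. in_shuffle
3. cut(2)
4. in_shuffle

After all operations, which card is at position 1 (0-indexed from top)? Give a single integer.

After op 1 (out_shuffle): [0 3 1 4 2 5]
After op 2 (in_shuffle): [4 0 2 3 5 1]
After op 3 (cut(2)): [2 3 5 1 4 0]
After op 4 (in_shuffle): [1 2 4 3 0 5]
Position 1: card 2.

Answer: 2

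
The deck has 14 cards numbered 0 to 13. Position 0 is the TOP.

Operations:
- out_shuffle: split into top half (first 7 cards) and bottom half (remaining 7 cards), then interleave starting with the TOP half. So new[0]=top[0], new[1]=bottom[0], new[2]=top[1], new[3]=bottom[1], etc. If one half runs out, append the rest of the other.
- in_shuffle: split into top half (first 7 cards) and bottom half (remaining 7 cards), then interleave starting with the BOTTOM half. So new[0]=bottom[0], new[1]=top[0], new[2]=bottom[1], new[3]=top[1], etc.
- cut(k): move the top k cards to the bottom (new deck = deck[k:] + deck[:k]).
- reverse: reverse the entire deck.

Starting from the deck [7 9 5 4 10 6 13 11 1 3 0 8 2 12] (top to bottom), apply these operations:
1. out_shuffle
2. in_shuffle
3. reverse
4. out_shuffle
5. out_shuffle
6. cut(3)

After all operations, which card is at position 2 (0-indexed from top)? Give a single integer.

Answer: 10

Derivation:
After op 1 (out_shuffle): [7 11 9 1 5 3 4 0 10 8 6 2 13 12]
After op 2 (in_shuffle): [0 7 10 11 8 9 6 1 2 5 13 3 12 4]
After op 3 (reverse): [4 12 3 13 5 2 1 6 9 8 11 10 7 0]
After op 4 (out_shuffle): [4 6 12 9 3 8 13 11 5 10 2 7 1 0]
After op 5 (out_shuffle): [4 11 6 5 12 10 9 2 3 7 8 1 13 0]
After op 6 (cut(3)): [5 12 10 9 2 3 7 8 1 13 0 4 11 6]
Position 2: card 10.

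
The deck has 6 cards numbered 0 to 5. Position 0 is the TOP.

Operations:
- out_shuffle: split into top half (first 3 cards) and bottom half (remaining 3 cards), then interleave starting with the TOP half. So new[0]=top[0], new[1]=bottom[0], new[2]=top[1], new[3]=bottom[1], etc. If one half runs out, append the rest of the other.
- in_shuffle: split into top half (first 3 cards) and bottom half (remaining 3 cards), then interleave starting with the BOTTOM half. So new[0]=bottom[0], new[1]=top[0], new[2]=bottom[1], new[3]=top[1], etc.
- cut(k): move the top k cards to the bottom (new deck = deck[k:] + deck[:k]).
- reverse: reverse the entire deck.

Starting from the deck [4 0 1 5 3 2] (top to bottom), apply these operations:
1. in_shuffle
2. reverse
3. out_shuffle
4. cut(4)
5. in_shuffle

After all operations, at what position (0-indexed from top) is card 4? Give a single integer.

Answer: 4

Derivation:
After op 1 (in_shuffle): [5 4 3 0 2 1]
After op 2 (reverse): [1 2 0 3 4 5]
After op 3 (out_shuffle): [1 3 2 4 0 5]
After op 4 (cut(4)): [0 5 1 3 2 4]
After op 5 (in_shuffle): [3 0 2 5 4 1]
Card 4 is at position 4.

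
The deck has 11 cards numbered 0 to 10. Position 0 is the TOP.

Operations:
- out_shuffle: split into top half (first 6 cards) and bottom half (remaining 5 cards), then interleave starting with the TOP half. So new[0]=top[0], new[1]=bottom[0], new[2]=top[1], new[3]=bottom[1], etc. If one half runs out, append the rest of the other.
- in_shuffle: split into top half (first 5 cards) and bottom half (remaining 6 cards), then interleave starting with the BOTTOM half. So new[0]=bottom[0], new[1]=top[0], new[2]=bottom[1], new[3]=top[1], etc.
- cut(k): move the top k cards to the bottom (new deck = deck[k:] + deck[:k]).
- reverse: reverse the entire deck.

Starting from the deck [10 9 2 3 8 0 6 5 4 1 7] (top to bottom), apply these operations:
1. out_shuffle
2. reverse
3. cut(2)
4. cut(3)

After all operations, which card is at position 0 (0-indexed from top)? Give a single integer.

Answer: 4

Derivation:
After op 1 (out_shuffle): [10 6 9 5 2 4 3 1 8 7 0]
After op 2 (reverse): [0 7 8 1 3 4 2 5 9 6 10]
After op 3 (cut(2)): [8 1 3 4 2 5 9 6 10 0 7]
After op 4 (cut(3)): [4 2 5 9 6 10 0 7 8 1 3]
Position 0: card 4.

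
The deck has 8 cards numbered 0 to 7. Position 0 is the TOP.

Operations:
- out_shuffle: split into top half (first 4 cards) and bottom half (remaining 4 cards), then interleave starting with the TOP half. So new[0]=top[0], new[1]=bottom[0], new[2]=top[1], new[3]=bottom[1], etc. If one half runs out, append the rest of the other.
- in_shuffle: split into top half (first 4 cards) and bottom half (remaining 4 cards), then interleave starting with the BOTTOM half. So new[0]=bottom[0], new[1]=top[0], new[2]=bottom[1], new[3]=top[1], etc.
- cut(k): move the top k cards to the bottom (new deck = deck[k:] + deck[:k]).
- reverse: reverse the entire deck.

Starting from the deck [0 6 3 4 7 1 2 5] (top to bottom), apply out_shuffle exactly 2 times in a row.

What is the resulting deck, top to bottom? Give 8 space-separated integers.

Answer: 0 3 7 2 6 4 1 5

Derivation:
After op 1 (out_shuffle): [0 7 6 1 3 2 4 5]
After op 2 (out_shuffle): [0 3 7 2 6 4 1 5]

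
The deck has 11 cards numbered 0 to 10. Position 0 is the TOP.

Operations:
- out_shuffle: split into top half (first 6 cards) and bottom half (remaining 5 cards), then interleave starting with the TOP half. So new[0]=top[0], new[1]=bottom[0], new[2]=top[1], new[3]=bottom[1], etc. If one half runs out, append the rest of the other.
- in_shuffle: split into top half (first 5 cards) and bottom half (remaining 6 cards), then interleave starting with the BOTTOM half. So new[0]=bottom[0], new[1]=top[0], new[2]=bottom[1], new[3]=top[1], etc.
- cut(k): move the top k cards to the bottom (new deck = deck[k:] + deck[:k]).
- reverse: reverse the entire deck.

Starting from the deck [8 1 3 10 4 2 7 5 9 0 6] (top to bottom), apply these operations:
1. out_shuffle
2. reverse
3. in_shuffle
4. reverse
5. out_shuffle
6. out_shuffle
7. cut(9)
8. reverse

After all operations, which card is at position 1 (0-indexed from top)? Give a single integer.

After op 1 (out_shuffle): [8 7 1 5 3 9 10 0 4 6 2]
After op 2 (reverse): [2 6 4 0 10 9 3 5 1 7 8]
After op 3 (in_shuffle): [9 2 3 6 5 4 1 0 7 10 8]
After op 4 (reverse): [8 10 7 0 1 4 5 6 3 2 9]
After op 5 (out_shuffle): [8 5 10 6 7 3 0 2 1 9 4]
After op 6 (out_shuffle): [8 0 5 2 10 1 6 9 7 4 3]
After op 7 (cut(9)): [4 3 8 0 5 2 10 1 6 9 7]
After op 8 (reverse): [7 9 6 1 10 2 5 0 8 3 4]
Position 1: card 9.

Answer: 9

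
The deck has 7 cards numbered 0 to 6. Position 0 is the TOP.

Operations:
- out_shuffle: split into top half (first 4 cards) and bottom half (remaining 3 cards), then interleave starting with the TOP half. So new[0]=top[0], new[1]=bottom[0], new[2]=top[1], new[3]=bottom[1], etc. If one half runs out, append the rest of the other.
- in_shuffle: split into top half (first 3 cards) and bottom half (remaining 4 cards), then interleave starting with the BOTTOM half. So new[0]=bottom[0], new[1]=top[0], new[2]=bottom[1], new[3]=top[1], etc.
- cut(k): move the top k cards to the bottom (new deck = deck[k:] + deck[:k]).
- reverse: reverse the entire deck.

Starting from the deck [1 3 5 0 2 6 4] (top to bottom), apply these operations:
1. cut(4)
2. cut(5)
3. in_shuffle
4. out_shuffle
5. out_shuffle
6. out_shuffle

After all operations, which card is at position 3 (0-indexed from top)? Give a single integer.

After op 1 (cut(4)): [2 6 4 1 3 5 0]
After op 2 (cut(5)): [5 0 2 6 4 1 3]
After op 3 (in_shuffle): [6 5 4 0 1 2 3]
After op 4 (out_shuffle): [6 1 5 2 4 3 0]
After op 5 (out_shuffle): [6 4 1 3 5 0 2]
After op 6 (out_shuffle): [6 5 4 0 1 2 3]
Position 3: card 0.

Answer: 0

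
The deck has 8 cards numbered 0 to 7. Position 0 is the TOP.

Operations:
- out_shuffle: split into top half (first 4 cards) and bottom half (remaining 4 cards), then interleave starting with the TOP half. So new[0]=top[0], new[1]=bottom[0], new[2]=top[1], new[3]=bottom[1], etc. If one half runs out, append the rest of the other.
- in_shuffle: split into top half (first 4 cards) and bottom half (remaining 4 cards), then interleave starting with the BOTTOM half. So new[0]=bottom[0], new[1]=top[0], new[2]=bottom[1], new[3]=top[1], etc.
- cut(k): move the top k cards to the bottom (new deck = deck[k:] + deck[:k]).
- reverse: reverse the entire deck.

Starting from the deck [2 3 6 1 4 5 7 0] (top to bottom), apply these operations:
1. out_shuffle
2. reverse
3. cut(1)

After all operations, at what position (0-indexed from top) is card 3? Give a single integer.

After op 1 (out_shuffle): [2 4 3 5 6 7 1 0]
After op 2 (reverse): [0 1 7 6 5 3 4 2]
After op 3 (cut(1)): [1 7 6 5 3 4 2 0]
Card 3 is at position 4.

Answer: 4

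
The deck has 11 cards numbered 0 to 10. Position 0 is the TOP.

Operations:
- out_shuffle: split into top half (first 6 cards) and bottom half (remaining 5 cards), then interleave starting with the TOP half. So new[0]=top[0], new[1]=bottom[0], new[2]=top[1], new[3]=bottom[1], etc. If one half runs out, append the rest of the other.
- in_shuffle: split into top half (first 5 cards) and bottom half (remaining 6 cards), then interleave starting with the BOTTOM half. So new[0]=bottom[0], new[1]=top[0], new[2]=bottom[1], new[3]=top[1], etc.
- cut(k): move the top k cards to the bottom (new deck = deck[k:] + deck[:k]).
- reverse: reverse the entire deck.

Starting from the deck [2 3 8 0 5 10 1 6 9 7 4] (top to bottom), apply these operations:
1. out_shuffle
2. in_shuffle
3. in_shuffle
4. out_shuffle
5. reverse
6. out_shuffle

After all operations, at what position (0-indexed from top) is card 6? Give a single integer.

Answer: 4

Derivation:
After op 1 (out_shuffle): [2 1 3 6 8 9 0 7 5 4 10]
After op 2 (in_shuffle): [9 2 0 1 7 3 5 6 4 8 10]
After op 3 (in_shuffle): [3 9 5 2 6 0 4 1 8 7 10]
After op 4 (out_shuffle): [3 4 9 1 5 8 2 7 6 10 0]
After op 5 (reverse): [0 10 6 7 2 8 5 1 9 4 3]
After op 6 (out_shuffle): [0 5 10 1 6 9 7 4 2 3 8]
Card 6 is at position 4.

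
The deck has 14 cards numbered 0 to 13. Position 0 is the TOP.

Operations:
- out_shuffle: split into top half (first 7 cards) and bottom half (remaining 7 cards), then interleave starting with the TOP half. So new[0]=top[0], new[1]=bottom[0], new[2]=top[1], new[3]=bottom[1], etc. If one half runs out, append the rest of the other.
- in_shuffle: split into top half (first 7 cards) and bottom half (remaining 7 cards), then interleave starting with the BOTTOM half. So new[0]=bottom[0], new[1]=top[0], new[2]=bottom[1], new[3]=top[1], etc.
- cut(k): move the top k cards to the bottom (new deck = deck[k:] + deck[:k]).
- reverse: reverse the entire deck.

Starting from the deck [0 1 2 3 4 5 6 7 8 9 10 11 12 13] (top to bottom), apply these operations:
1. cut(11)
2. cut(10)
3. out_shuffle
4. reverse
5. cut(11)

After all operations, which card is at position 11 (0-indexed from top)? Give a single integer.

Answer: 2

Derivation:
After op 1 (cut(11)): [11 12 13 0 1 2 3 4 5 6 7 8 9 10]
After op 2 (cut(10)): [7 8 9 10 11 12 13 0 1 2 3 4 5 6]
After op 3 (out_shuffle): [7 0 8 1 9 2 10 3 11 4 12 5 13 6]
After op 4 (reverse): [6 13 5 12 4 11 3 10 2 9 1 8 0 7]
After op 5 (cut(11)): [8 0 7 6 13 5 12 4 11 3 10 2 9 1]
Position 11: card 2.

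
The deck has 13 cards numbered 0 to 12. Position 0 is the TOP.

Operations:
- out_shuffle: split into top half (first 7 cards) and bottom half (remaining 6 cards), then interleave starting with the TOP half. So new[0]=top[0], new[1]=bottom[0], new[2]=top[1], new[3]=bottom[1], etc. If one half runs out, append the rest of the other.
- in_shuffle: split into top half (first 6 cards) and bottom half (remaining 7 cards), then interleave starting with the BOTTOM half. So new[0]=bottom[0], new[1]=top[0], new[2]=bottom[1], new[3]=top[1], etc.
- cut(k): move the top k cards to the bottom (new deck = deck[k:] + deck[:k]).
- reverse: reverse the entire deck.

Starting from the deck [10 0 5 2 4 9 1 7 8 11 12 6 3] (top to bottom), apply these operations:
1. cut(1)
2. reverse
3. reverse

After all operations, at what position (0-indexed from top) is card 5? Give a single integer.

After op 1 (cut(1)): [0 5 2 4 9 1 7 8 11 12 6 3 10]
After op 2 (reverse): [10 3 6 12 11 8 7 1 9 4 2 5 0]
After op 3 (reverse): [0 5 2 4 9 1 7 8 11 12 6 3 10]
Card 5 is at position 1.

Answer: 1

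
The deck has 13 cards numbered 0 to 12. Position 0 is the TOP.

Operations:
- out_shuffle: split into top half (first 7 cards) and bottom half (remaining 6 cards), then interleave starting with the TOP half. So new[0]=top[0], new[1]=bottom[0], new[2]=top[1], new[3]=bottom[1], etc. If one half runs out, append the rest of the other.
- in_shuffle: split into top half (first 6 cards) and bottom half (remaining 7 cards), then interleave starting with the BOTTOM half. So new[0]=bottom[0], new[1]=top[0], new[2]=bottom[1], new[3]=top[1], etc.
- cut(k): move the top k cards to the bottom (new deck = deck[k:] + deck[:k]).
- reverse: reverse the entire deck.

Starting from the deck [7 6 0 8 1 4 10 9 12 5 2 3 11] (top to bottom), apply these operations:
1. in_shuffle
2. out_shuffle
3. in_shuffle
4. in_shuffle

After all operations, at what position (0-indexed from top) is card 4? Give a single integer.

Answer: 0

Derivation:
After op 1 (in_shuffle): [10 7 9 6 12 0 5 8 2 1 3 4 11]
After op 2 (out_shuffle): [10 8 7 2 9 1 6 3 12 4 0 11 5]
After op 3 (in_shuffle): [6 10 3 8 12 7 4 2 0 9 11 1 5]
After op 4 (in_shuffle): [4 6 2 10 0 3 9 8 11 12 1 7 5]
Card 4 is at position 0.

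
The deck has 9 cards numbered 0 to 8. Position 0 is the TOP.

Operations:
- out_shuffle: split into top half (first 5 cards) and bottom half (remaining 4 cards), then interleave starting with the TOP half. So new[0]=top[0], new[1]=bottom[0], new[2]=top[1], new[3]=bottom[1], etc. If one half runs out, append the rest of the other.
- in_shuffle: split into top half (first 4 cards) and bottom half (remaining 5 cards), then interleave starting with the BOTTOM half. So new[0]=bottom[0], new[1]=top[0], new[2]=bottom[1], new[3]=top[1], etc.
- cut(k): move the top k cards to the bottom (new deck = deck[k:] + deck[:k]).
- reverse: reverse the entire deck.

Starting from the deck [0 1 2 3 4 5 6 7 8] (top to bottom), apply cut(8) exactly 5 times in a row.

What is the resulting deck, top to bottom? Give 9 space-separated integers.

After op 1 (cut(8)): [8 0 1 2 3 4 5 6 7]
After op 2 (cut(8)): [7 8 0 1 2 3 4 5 6]
After op 3 (cut(8)): [6 7 8 0 1 2 3 4 5]
After op 4 (cut(8)): [5 6 7 8 0 1 2 3 4]
After op 5 (cut(8)): [4 5 6 7 8 0 1 2 3]

Answer: 4 5 6 7 8 0 1 2 3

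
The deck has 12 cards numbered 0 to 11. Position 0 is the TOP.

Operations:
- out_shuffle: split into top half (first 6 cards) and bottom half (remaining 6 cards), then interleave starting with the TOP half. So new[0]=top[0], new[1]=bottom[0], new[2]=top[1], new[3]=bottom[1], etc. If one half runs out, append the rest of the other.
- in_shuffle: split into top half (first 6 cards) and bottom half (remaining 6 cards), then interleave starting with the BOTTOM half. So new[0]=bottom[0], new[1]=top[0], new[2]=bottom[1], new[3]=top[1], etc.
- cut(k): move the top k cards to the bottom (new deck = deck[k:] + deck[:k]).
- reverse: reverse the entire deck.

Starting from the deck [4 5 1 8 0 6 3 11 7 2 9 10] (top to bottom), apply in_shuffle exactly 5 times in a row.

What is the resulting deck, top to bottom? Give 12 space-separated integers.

After op 1 (in_shuffle): [3 4 11 5 7 1 2 8 9 0 10 6]
After op 2 (in_shuffle): [2 3 8 4 9 11 0 5 10 7 6 1]
After op 3 (in_shuffle): [0 2 5 3 10 8 7 4 6 9 1 11]
After op 4 (in_shuffle): [7 0 4 2 6 5 9 3 1 10 11 8]
After op 5 (in_shuffle): [9 7 3 0 1 4 10 2 11 6 8 5]

Answer: 9 7 3 0 1 4 10 2 11 6 8 5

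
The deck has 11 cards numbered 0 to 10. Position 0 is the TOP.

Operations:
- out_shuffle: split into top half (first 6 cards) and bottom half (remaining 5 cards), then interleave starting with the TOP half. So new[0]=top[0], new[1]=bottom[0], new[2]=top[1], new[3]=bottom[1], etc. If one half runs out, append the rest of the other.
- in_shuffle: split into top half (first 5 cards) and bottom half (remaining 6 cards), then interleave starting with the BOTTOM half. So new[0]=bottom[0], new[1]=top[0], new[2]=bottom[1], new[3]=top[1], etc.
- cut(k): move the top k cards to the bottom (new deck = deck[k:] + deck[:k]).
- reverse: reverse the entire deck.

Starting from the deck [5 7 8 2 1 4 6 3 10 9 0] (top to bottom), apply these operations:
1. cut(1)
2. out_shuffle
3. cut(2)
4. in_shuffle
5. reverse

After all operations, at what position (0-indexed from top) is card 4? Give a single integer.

After op 1 (cut(1)): [7 8 2 1 4 6 3 10 9 0 5]
After op 2 (out_shuffle): [7 3 8 10 2 9 1 0 4 5 6]
After op 3 (cut(2)): [8 10 2 9 1 0 4 5 6 7 3]
After op 4 (in_shuffle): [0 8 4 10 5 2 6 9 7 1 3]
After op 5 (reverse): [3 1 7 9 6 2 5 10 4 8 0]
Card 4 is at position 8.

Answer: 8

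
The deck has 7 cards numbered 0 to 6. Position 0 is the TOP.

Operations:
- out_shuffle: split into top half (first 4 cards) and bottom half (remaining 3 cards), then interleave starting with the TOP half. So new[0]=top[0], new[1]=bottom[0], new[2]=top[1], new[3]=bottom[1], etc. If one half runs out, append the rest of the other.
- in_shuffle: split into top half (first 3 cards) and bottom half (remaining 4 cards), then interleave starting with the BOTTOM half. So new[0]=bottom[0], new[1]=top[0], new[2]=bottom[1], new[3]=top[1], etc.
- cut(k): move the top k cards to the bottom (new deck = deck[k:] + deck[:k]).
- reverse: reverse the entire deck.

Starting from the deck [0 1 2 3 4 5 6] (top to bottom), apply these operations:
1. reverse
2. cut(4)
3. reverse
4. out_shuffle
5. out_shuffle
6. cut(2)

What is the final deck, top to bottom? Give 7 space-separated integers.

Answer: 0 2 4 6 1 3 5

Derivation:
After op 1 (reverse): [6 5 4 3 2 1 0]
After op 2 (cut(4)): [2 1 0 6 5 4 3]
After op 3 (reverse): [3 4 5 6 0 1 2]
After op 4 (out_shuffle): [3 0 4 1 5 2 6]
After op 5 (out_shuffle): [3 5 0 2 4 6 1]
After op 6 (cut(2)): [0 2 4 6 1 3 5]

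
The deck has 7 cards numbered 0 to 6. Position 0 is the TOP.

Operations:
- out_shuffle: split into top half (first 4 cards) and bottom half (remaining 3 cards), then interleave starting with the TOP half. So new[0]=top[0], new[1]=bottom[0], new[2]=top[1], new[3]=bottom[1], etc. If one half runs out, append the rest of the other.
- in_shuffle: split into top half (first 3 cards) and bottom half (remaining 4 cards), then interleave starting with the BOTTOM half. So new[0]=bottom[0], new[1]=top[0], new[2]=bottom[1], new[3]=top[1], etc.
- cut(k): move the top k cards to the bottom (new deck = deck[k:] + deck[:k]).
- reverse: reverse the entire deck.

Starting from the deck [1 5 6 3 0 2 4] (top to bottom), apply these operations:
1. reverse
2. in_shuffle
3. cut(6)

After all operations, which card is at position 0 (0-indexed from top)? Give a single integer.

Answer: 1

Derivation:
After op 1 (reverse): [4 2 0 3 6 5 1]
After op 2 (in_shuffle): [3 4 6 2 5 0 1]
After op 3 (cut(6)): [1 3 4 6 2 5 0]
Position 0: card 1.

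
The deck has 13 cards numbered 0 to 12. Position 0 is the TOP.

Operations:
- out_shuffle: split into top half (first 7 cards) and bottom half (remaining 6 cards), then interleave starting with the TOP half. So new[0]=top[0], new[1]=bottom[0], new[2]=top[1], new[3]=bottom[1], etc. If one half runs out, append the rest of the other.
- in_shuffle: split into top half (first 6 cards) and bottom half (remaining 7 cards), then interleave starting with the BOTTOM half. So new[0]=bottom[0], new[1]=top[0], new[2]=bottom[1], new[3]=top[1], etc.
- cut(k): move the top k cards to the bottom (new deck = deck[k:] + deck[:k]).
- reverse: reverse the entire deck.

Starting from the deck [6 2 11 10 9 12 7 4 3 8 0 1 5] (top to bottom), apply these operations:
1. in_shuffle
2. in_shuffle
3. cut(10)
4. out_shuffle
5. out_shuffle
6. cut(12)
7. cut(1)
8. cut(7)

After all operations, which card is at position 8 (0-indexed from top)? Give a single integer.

Answer: 0

Derivation:
After op 1 (in_shuffle): [7 6 4 2 3 11 8 10 0 9 1 12 5]
After op 2 (in_shuffle): [8 7 10 6 0 4 9 2 1 3 12 11 5]
After op 3 (cut(10)): [12 11 5 8 7 10 6 0 4 9 2 1 3]
After op 4 (out_shuffle): [12 0 11 4 5 9 8 2 7 1 10 3 6]
After op 5 (out_shuffle): [12 2 0 7 11 1 4 10 5 3 9 6 8]
After op 6 (cut(12)): [8 12 2 0 7 11 1 4 10 5 3 9 6]
After op 7 (cut(1)): [12 2 0 7 11 1 4 10 5 3 9 6 8]
After op 8 (cut(7)): [10 5 3 9 6 8 12 2 0 7 11 1 4]
Position 8: card 0.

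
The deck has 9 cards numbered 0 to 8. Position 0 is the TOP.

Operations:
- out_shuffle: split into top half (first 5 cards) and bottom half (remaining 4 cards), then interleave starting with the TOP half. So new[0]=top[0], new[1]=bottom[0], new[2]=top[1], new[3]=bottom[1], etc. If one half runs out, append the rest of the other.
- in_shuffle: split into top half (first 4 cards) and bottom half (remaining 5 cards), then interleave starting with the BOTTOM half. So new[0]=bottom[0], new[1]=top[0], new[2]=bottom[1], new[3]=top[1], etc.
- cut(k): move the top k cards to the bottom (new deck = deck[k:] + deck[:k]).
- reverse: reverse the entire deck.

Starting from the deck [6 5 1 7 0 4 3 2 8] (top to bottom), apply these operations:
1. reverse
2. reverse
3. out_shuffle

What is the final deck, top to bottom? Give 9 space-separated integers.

After op 1 (reverse): [8 2 3 4 0 7 1 5 6]
After op 2 (reverse): [6 5 1 7 0 4 3 2 8]
After op 3 (out_shuffle): [6 4 5 3 1 2 7 8 0]

Answer: 6 4 5 3 1 2 7 8 0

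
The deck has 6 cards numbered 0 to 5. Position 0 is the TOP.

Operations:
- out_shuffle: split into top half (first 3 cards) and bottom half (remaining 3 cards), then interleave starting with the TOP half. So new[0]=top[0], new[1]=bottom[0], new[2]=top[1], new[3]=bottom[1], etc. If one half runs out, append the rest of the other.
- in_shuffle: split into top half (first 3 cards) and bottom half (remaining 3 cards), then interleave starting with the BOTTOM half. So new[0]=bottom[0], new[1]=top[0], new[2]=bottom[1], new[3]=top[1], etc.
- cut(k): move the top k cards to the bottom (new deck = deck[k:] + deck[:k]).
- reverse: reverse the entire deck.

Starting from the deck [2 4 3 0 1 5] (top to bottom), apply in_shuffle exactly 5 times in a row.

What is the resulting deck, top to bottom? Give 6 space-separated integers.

After op 1 (in_shuffle): [0 2 1 4 5 3]
After op 2 (in_shuffle): [4 0 5 2 3 1]
After op 3 (in_shuffle): [2 4 3 0 1 5]
After op 4 (in_shuffle): [0 2 1 4 5 3]
After op 5 (in_shuffle): [4 0 5 2 3 1]

Answer: 4 0 5 2 3 1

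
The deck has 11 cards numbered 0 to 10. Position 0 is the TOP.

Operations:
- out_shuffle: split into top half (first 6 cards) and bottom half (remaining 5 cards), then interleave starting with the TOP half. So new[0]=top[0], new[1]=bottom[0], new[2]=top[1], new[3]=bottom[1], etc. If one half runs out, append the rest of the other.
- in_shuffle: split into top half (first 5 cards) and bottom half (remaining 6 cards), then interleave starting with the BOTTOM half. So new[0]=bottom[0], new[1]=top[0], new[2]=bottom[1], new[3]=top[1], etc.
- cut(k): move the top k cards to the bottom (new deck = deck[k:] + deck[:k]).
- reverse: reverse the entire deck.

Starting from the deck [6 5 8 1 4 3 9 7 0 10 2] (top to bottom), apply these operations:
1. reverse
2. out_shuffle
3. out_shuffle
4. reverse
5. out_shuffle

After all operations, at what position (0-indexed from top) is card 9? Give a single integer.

Answer: 10

Derivation:
After op 1 (reverse): [2 10 0 7 9 3 4 1 8 5 6]
After op 2 (out_shuffle): [2 4 10 1 0 8 7 5 9 6 3]
After op 3 (out_shuffle): [2 7 4 5 10 9 1 6 0 3 8]
After op 4 (reverse): [8 3 0 6 1 9 10 5 4 7 2]
After op 5 (out_shuffle): [8 10 3 5 0 4 6 7 1 2 9]
Card 9 is at position 10.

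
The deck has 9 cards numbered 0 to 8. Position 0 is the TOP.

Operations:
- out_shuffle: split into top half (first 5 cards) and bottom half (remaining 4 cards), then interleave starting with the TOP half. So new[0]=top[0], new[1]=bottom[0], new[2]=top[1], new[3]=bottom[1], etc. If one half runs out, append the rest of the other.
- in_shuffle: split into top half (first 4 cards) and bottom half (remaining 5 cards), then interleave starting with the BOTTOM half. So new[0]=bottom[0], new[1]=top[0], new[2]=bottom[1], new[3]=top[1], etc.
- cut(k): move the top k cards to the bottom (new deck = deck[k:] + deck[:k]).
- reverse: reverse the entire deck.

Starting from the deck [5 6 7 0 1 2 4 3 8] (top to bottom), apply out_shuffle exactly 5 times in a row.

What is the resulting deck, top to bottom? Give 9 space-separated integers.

Answer: 5 7 1 4 8 6 0 2 3

Derivation:
After op 1 (out_shuffle): [5 2 6 4 7 3 0 8 1]
After op 2 (out_shuffle): [5 3 2 0 6 8 4 1 7]
After op 3 (out_shuffle): [5 8 3 4 2 1 0 7 6]
After op 4 (out_shuffle): [5 1 8 0 3 7 4 6 2]
After op 5 (out_shuffle): [5 7 1 4 8 6 0 2 3]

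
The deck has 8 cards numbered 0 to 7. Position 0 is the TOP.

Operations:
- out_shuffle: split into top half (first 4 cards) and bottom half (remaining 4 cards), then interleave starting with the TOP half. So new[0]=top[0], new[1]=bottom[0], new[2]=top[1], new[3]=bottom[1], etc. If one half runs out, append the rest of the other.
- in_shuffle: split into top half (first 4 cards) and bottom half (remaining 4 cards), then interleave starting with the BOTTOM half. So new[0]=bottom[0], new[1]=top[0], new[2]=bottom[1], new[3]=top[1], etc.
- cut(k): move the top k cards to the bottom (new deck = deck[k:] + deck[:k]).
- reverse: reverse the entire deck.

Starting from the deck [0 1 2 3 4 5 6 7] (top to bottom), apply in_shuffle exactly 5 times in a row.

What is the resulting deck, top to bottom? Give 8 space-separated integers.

After op 1 (in_shuffle): [4 0 5 1 6 2 7 3]
After op 2 (in_shuffle): [6 4 2 0 7 5 3 1]
After op 3 (in_shuffle): [7 6 5 4 3 2 1 0]
After op 4 (in_shuffle): [3 7 2 6 1 5 0 4]
After op 5 (in_shuffle): [1 3 5 7 0 2 4 6]

Answer: 1 3 5 7 0 2 4 6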